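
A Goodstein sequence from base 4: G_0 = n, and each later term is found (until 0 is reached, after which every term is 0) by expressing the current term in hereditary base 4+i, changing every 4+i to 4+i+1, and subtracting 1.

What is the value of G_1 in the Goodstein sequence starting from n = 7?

7

step 0: 7 = 4 + 3; sub 5 for 4: 5 + 3; = 8; G_1 = 8−1 = 7
step 1: 7 = 5 + 2; sub 6 for 5: 6 + 2; = 8; G_2 = 8−1 = 7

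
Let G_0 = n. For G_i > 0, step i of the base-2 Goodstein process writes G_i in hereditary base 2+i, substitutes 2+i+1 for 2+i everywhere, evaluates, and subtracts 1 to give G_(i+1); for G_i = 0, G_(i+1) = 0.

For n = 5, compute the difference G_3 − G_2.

212

step 0: 5 = 2^2 + 1; sub 3 for 2: 3^3 + 1; = 28; G_1 = 28−1 = 27
step 1: 27 = 3^3; sub 4 for 3: 4^4; = 256; G_2 = 256−1 = 255
step 2: 255 = 3·4^3 + 3·4^2 + 3·4 + 3; sub 5 for 4: 3·5^3 + 3·5^2 + 3·5 + 3; = 468; G_3 = 468−1 = 467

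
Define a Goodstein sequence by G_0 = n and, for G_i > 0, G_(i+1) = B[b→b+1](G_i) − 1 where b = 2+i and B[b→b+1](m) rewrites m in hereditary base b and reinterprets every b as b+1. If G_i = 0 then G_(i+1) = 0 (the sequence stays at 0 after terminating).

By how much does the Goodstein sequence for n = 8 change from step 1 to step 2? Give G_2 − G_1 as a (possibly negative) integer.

(0) 8|_2 = 2^(2 + 1) ↦ 3^(3 + 1)|_3 = 81 ⇒ 80
(1) 80|_3 = 2·3^3 + 2·3^2 + 2·3 + 2 ↦ 2·4^4 + 2·4^2 + 2·4 + 2|_4 = 554 ⇒ 553

473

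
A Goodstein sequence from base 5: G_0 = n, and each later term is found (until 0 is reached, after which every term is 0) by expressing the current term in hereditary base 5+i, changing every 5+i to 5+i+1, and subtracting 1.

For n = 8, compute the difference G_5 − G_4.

-1

base 5: 8 = 5 + 3; at 6: 6 + 3 = 9; next = 8
base 6: 8 = 6 + 2; at 7: 7 + 2 = 9; next = 8
base 7: 8 = 7 + 1; at 8: 8 + 1 = 9; next = 8
base 8: 8 = 8; at 9: 9 = 9; next = 8
base 9: 8 = 8; at 10: 8 = 8; next = 7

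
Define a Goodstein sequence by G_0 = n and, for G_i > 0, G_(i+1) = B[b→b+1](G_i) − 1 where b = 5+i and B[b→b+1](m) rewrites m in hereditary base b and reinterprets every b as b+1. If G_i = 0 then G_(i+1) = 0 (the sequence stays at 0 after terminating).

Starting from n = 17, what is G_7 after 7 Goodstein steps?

27

G_0 = 17. HB_5(17) = 3·5 + 2. Bump = 20. G_1 = 19.
G_1 = 19. HB_6(19) = 3·6 + 1. Bump = 22. G_2 = 21.
G_2 = 21. HB_7(21) = 3·7. Bump = 24. G_3 = 23.
G_3 = 23. HB_8(23) = 2·8 + 7. Bump = 25. G_4 = 24.
G_4 = 24. HB_9(24) = 2·9 + 6. Bump = 26. G_5 = 25.
G_5 = 25. HB_10(25) = 2·10 + 5. Bump = 27. G_6 = 26.
G_6 = 26. HB_11(26) = 2·11 + 4. Bump = 28. G_7 = 27.
G_7 = 27. HB_12(27) = 2·12 + 3. Bump = 29. G_8 = 28.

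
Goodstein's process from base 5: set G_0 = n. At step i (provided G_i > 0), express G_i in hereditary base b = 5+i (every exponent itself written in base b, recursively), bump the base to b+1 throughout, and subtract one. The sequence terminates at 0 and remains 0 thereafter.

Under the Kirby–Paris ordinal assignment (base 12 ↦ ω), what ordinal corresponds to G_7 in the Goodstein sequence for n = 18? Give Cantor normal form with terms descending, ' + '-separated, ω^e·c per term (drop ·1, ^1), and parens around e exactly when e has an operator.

ω·2 + 5

i=0: 18 = 3·5 + 3 (b=5); 5→6: 3·6 + 3 = 21; 21−1 = 20
i=1: 20 = 3·6 + 2 (b=6); 6→7: 3·7 + 2 = 23; 23−1 = 22
i=2: 22 = 3·7 + 1 (b=7); 7→8: 3·8 + 1 = 25; 25−1 = 24
i=3: 24 = 3·8 (b=8); 8→9: 3·9 = 27; 27−1 = 26
i=4: 26 = 2·9 + 8 (b=9); 9→10: 2·10 + 8 = 28; 28−1 = 27
i=5: 27 = 2·10 + 7 (b=10); 10→11: 2·11 + 7 = 29; 29−1 = 28
i=6: 28 = 2·11 + 6 (b=11); 11→12: 2·12 + 6 = 30; 30−1 = 29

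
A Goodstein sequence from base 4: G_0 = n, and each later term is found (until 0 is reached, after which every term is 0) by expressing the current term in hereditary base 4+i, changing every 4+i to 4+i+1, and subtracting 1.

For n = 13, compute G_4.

G_0 = 13. HB_4(13) = 3·4 + 1. Bump = 16. G_1 = 15.
G_1 = 15. HB_5(15) = 3·5. Bump = 18. G_2 = 17.
G_2 = 17. HB_6(17) = 2·6 + 5. Bump = 19. G_3 = 18.
G_3 = 18. HB_7(18) = 2·7 + 4. Bump = 20. G_4 = 19.
G_4 = 19. HB_8(19) = 2·8 + 3. Bump = 21. G_5 = 20.

19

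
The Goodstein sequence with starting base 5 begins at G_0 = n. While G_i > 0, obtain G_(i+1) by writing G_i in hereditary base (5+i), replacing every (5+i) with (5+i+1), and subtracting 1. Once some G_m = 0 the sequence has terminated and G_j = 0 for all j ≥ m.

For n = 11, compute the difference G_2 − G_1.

G_0 = 11. HB_5(11) = 2·5 + 1. Bump = 13. G_1 = 12.
G_1 = 12. HB_6(12) = 2·6. Bump = 14. G_2 = 13.

1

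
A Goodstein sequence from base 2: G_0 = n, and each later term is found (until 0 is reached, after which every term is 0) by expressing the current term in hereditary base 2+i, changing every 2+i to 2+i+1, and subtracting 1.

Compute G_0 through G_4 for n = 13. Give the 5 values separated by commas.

step 0: 13 = 2^(2 + 1) + 2^2 + 1; sub 3 for 2: 3^(3 + 1) + 3^3 + 1; = 109; G_1 = 109−1 = 108
step 1: 108 = 3^(3 + 1) + 3^3; sub 4 for 3: 4^(4 + 1) + 4^4; = 1280; G_2 = 1280−1 = 1279
step 2: 1279 = 4^(4 + 1) + 3·4^3 + 3·4^2 + 3·4 + 3; sub 5 for 4: 5^(5 + 1) + 3·5^3 + 3·5^2 + 3·5 + 3; = 16093; G_3 = 16093−1 = 16092
step 3: 16092 = 5^(5 + 1) + 3·5^3 + 3·5^2 + 3·5 + 2; sub 6 for 5: 6^(6 + 1) + 3·6^3 + 3·6^2 + 3·6 + 2; = 280712; G_4 = 280712−1 = 280711

13, 108, 1279, 16092, 280711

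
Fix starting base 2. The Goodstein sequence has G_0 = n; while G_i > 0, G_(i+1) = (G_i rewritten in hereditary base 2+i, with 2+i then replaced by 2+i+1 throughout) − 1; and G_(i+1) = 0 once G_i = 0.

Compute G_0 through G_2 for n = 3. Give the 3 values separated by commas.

step 0: 3 = 2 + 1; sub 3 for 2: 3 + 1; = 4; G_1 = 4−1 = 3
step 1: 3 = 3; sub 4 for 3: 4; = 4; G_2 = 4−1 = 3

3, 3, 3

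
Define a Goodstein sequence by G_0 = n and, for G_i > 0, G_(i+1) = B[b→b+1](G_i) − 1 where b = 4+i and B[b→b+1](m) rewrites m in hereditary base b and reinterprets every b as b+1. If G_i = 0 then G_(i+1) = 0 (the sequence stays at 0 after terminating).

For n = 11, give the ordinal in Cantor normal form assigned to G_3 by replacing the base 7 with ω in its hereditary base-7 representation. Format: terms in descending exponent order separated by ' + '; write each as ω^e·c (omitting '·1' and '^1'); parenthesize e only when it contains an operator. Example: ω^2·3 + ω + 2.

ω·2

[0] 11 ≡ 2·4 + 3 (base 4). Lift 5: 13. −1: 12.
[1] 12 ≡ 2·5 + 2 (base 5). Lift 6: 14. −1: 13.
[2] 13 ≡ 2·6 + 1 (base 6). Lift 7: 15. −1: 14.
[3] 14 ≡ 2·7 (base 7). Lift 8: 16. −1: 15.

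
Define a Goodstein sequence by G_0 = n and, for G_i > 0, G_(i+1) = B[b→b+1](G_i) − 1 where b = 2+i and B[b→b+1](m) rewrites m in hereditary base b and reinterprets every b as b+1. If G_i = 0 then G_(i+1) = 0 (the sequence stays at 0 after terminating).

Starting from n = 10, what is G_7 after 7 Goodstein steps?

G_0 = 10. HB_2(10) = 2^(2 + 1) + 2. Bump = 84. G_1 = 83.
G_1 = 83. HB_3(83) = 3^(3 + 1) + 2. Bump = 1026. G_2 = 1025.
G_2 = 1025. HB_4(1025) = 4^(4 + 1) + 1. Bump = 15626. G_3 = 15625.
G_3 = 15625. HB_5(15625) = 5^(5 + 1). Bump = 279936. G_4 = 279935.
G_4 = 279935. HB_6(279935) = 5·6^6 + 5·6^5 + 5·6^4 + 5·6^3 + 5·6^2 + 5·6 + 5. Bump = 4215755. G_5 = 4215754.
G_5 = 4215754. HB_7(4215754) = 5·7^7 + 5·7^5 + 5·7^4 + 5·7^3 + 5·7^2 + 5·7 + 4. Bump = 84073324. G_6 = 84073323.
G_6 = 84073323. HB_8(84073323) = 5·8^8 + 5·8^5 + 5·8^4 + 5·8^3 + 5·8^2 + 5·8 + 3. Bump = 1937434593. G_7 = 1937434592.
G_7 = 1937434592. HB_9(1937434592) = 5·9^9 + 5·9^5 + 5·9^4 + 5·9^3 + 5·9^2 + 5·9 + 2. Bump = 50000555552. G_8 = 50000555551.

1937434592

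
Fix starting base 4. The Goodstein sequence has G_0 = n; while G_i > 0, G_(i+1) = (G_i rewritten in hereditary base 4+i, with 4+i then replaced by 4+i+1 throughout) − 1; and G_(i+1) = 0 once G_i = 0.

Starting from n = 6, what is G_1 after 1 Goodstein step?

[0] 6 ≡ 4 + 2 (base 4). Lift 5: 7. −1: 6.
[1] 6 ≡ 5 + 1 (base 5). Lift 6: 7. −1: 6.

6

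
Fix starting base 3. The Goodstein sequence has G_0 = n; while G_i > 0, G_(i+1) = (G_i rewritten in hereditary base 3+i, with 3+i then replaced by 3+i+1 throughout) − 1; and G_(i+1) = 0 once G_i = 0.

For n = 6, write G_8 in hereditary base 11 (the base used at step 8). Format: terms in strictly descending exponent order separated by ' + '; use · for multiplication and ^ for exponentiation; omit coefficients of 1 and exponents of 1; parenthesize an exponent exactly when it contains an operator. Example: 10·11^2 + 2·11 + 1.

G_0=6  [base 3] 2·3  →[3↦4]→  2·4 = 8  −1 ⇒ G_1=7
G_1=7  [base 4] 4 + 3  →[4↦5]→  5 + 3 = 8  −1 ⇒ G_2=7
G_2=7  [base 5] 5 + 2  →[5↦6]→  6 + 2 = 8  −1 ⇒ G_3=7
G_3=7  [base 6] 6 + 1  →[6↦7]→  7 + 1 = 8  −1 ⇒ G_4=7
G_4=7  [base 7] 7  →[7↦8]→  8 = 8  −1 ⇒ G_5=7
G_5=7  [base 8] 7  →[8↦9]→  7 = 7  −1 ⇒ G_6=6
G_6=6  [base 9] 6  →[9↦10]→  6 = 6  −1 ⇒ G_7=5
G_7=5  [base 10] 5  →[10↦11]→  5 = 5  −1 ⇒ G_8=4

4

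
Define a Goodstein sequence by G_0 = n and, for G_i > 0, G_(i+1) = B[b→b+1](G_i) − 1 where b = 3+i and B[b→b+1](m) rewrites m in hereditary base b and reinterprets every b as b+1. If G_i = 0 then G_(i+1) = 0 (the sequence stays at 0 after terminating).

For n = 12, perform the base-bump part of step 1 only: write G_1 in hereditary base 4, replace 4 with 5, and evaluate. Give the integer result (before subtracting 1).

28

(0) 12|_3 = 3^2 + 3 ↦ 4^2 + 4|_4 = 20 ⇒ 19
(1) 19|_4 = 4^2 + 3 ↦ 5^2 + 3|_5 = 28 ⇒ 27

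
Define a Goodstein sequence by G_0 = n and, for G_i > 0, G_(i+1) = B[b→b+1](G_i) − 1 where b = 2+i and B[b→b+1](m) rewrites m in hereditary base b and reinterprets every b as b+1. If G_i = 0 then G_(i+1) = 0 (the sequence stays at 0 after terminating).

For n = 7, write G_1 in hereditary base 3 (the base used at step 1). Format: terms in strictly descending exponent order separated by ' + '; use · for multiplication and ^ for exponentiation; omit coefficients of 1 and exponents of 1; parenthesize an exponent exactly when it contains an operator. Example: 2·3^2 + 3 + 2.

3^3 + 3

i=0: 7 = 2^2 + 2 + 1 (b=2); 2→3: 3^3 + 3 + 1 = 31; 31−1 = 30
i=1: 30 = 3^3 + 3 (b=3); 3→4: 4^4 + 4 = 260; 260−1 = 259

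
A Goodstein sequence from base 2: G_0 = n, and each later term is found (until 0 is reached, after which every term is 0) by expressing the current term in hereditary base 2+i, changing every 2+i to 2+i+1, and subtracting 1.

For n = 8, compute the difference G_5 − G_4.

1553800

i=0: 8 = 2^(2 + 1) (b=2); 2→3: 3^(3 + 1) = 81; 81−1 = 80
i=1: 80 = 2·3^3 + 2·3^2 + 2·3 + 2 (b=3); 3→4: 2·4^4 + 2·4^2 + 2·4 + 2 = 554; 554−1 = 553
i=2: 553 = 2·4^4 + 2·4^2 + 2·4 + 1 (b=4); 4→5: 2·5^5 + 2·5^2 + 2·5 + 1 = 6311; 6311−1 = 6310
i=3: 6310 = 2·5^5 + 2·5^2 + 2·5 (b=5); 5→6: 2·6^6 + 2·6^2 + 2·6 = 93396; 93396−1 = 93395
i=4: 93395 = 2·6^6 + 2·6^2 + 6 + 5 (b=6); 6→7: 2·7^7 + 2·7^2 + 7 + 5 = 1647196; 1647196−1 = 1647195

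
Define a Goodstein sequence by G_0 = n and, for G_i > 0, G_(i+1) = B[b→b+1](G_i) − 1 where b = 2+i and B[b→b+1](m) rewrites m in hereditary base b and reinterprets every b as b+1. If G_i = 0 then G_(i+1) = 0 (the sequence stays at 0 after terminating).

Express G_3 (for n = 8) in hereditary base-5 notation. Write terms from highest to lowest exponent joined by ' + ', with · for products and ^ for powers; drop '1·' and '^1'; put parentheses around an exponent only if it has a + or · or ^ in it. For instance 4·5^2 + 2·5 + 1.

2·5^5 + 2·5^2 + 2·5

step 0: 8 = 2^(2 + 1); sub 3 for 2: 3^(3 + 1); = 81; G_1 = 81−1 = 80
step 1: 80 = 2·3^3 + 2·3^2 + 2·3 + 2; sub 4 for 3: 2·4^4 + 2·4^2 + 2·4 + 2; = 554; G_2 = 554−1 = 553
step 2: 553 = 2·4^4 + 2·4^2 + 2·4 + 1; sub 5 for 4: 2·5^5 + 2·5^2 + 2·5 + 1; = 6311; G_3 = 6311−1 = 6310
step 3: 6310 = 2·5^5 + 2·5^2 + 2·5; sub 6 for 5: 2·6^6 + 2·6^2 + 2·6; = 93396; G_4 = 93396−1 = 93395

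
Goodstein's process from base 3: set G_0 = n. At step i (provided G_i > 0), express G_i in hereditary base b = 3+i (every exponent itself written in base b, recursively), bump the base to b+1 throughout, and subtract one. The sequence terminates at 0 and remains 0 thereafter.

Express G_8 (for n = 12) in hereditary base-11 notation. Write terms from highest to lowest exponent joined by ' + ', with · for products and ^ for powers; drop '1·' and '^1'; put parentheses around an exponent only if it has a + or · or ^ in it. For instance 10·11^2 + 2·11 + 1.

7·11 + 4

12 —HB3→ 3^2 + 3 —bump→ 4^2 + 4 = 20 —(−1)→ 19
19 —HB4→ 4^2 + 3 —bump→ 5^2 + 3 = 28 —(−1)→ 27
27 —HB5→ 5^2 + 2 —bump→ 6^2 + 2 = 38 —(−1)→ 37
37 —HB6→ 6^2 + 1 —bump→ 7^2 + 1 = 50 —(−1)→ 49
49 —HB7→ 7^2 —bump→ 8^2 = 64 —(−1)→ 63
63 —HB8→ 7·8 + 7 —bump→ 7·9 + 7 = 70 —(−1)→ 69
69 —HB9→ 7·9 + 6 —bump→ 7·10 + 6 = 76 —(−1)→ 75
75 —HB10→ 7·10 + 5 —bump→ 7·11 + 5 = 82 —(−1)→ 81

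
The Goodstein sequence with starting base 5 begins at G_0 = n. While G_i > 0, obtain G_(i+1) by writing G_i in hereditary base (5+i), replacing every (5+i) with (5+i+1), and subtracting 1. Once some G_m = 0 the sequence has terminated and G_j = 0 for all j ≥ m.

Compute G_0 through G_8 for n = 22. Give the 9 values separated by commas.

22, 25, 28, 31, 33, 35, 37, 39, 41

base 5: 22 = 4·5 + 2; at 6: 4·6 + 2 = 26; next = 25
base 6: 25 = 4·6 + 1; at 7: 4·7 + 1 = 29; next = 28
base 7: 28 = 4·7; at 8: 4·8 = 32; next = 31
base 8: 31 = 3·8 + 7; at 9: 3·9 + 7 = 34; next = 33
base 9: 33 = 3·9 + 6; at 10: 3·10 + 6 = 36; next = 35
base 10: 35 = 3·10 + 5; at 11: 3·11 + 5 = 38; next = 37
base 11: 37 = 3·11 + 4; at 12: 3·12 + 4 = 40; next = 39
base 12: 39 = 3·12 + 3; at 13: 3·13 + 3 = 42; next = 41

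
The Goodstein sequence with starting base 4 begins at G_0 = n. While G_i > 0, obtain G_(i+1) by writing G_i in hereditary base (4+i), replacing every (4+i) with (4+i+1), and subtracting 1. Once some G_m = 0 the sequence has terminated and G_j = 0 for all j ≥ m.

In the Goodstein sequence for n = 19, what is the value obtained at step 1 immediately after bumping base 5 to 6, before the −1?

38

19 —HB4→ 4^2 + 3 —bump→ 5^2 + 3 = 28 —(−1)→ 27
27 —HB5→ 5^2 + 2 —bump→ 6^2 + 2 = 38 —(−1)→ 37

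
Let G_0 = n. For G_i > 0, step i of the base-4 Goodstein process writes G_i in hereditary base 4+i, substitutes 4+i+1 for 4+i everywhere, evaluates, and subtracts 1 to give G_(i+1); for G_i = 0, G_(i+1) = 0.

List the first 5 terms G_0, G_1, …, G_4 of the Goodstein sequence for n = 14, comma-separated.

14, 16, 18, 20, 21

step 0: 14 = 3·4 + 2; sub 5 for 4: 3·5 + 2; = 17; G_1 = 17−1 = 16
step 1: 16 = 3·5 + 1; sub 6 for 5: 3·6 + 1; = 19; G_2 = 19−1 = 18
step 2: 18 = 3·6; sub 7 for 6: 3·7; = 21; G_3 = 21−1 = 20
step 3: 20 = 2·7 + 6; sub 8 for 7: 2·8 + 6; = 22; G_4 = 22−1 = 21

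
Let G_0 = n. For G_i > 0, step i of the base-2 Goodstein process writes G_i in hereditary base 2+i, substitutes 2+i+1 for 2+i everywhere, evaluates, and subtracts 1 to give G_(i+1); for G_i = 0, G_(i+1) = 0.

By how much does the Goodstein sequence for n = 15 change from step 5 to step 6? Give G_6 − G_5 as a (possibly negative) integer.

15 —HB2→ 2^(2 + 1) + 2^2 + 2 + 1 —bump→ 3^(3 + 1) + 3^3 + 3 + 1 = 112 —(−1)→ 111
111 —HB3→ 3^(3 + 1) + 3^3 + 3 —bump→ 4^(4 + 1) + 4^4 + 4 = 1284 —(−1)→ 1283
1283 —HB4→ 4^(4 + 1) + 4^4 + 3 —bump→ 5^(5 + 1) + 5^5 + 3 = 18753 —(−1)→ 18752
18752 —HB5→ 5^(5 + 1) + 5^5 + 2 —bump→ 6^(6 + 1) + 6^6 + 2 = 326594 —(−1)→ 326593
326593 —HB6→ 6^(6 + 1) + 6^6 + 1 —bump→ 7^(7 + 1) + 7^7 + 1 = 6588345 —(−1)→ 6588344
6588344 —HB7→ 7^(7 + 1) + 7^7 —bump→ 8^(8 + 1) + 8^8 = 150994944 —(−1)→ 150994943

144406599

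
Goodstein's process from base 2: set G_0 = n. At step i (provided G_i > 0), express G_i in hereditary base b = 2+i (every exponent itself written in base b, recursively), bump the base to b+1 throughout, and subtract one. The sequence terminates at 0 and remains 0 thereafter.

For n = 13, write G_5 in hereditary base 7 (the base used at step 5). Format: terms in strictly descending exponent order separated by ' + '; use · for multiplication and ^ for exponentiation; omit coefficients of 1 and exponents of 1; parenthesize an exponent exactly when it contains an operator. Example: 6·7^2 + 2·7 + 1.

7^(7 + 1) + 3·7^3 + 3·7^2 + 3·7

G_0=13  [base 2] 2^(2 + 1) + 2^2 + 1  →[2↦3]→  3^(3 + 1) + 3^3 + 1 = 109  −1 ⇒ G_1=108
G_1=108  [base 3] 3^(3 + 1) + 3^3  →[3↦4]→  4^(4 + 1) + 4^4 = 1280  −1 ⇒ G_2=1279
G_2=1279  [base 4] 4^(4 + 1) + 3·4^3 + 3·4^2 + 3·4 + 3  →[4↦5]→  5^(5 + 1) + 3·5^3 + 3·5^2 + 3·5 + 3 = 16093  −1 ⇒ G_3=16092
G_3=16092  [base 5] 5^(5 + 1) + 3·5^3 + 3·5^2 + 3·5 + 2  →[5↦6]→  6^(6 + 1) + 3·6^3 + 3·6^2 + 3·6 + 2 = 280712  −1 ⇒ G_4=280711
G_4=280711  [base 6] 6^(6 + 1) + 3·6^3 + 3·6^2 + 3·6 + 1  →[6↦7]→  7^(7 + 1) + 3·7^3 + 3·7^2 + 3·7 + 1 = 5765999  −1 ⇒ G_5=5765998
G_5=5765998  [base 7] 7^(7 + 1) + 3·7^3 + 3·7^2 + 3·7  →[7↦8]→  8^(8 + 1) + 3·8^3 + 3·8^2 + 3·8 = 134219480  −1 ⇒ G_6=134219479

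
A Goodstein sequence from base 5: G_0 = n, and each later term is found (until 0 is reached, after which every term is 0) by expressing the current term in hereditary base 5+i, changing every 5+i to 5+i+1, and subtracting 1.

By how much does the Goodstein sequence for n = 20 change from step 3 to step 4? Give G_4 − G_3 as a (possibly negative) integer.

2

i=0: 20 = 4·5 (b=5); 5→6: 4·6 = 24; 24−1 = 23
i=1: 23 = 3·6 + 5 (b=6); 6→7: 3·7 + 5 = 26; 26−1 = 25
i=2: 25 = 3·7 + 4 (b=7); 7→8: 3·8 + 4 = 28; 28−1 = 27
i=3: 27 = 3·8 + 3 (b=8); 8→9: 3·9 + 3 = 30; 30−1 = 29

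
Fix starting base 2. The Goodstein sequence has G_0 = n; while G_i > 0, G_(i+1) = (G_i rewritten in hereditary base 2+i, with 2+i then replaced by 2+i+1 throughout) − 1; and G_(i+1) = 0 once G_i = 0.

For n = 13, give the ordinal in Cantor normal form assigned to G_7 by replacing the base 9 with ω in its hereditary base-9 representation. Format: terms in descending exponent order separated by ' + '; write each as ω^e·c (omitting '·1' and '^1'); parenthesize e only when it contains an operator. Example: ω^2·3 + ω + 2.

G_0=13  [base 2] 2^(2 + 1) + 2^2 + 1  →[2↦3]→  3^(3 + 1) + 3^3 + 1 = 109  −1 ⇒ G_1=108
G_1=108  [base 3] 3^(3 + 1) + 3^3  →[3↦4]→  4^(4 + 1) + 4^4 = 1280  −1 ⇒ G_2=1279
G_2=1279  [base 4] 4^(4 + 1) + 3·4^3 + 3·4^2 + 3·4 + 3  →[4↦5]→  5^(5 + 1) + 3·5^3 + 3·5^2 + 3·5 + 3 = 16093  −1 ⇒ G_3=16092
G_3=16092  [base 5] 5^(5 + 1) + 3·5^3 + 3·5^2 + 3·5 + 2  →[5↦6]→  6^(6 + 1) + 3·6^3 + 3·6^2 + 3·6 + 2 = 280712  −1 ⇒ G_4=280711
G_4=280711  [base 6] 6^(6 + 1) + 3·6^3 + 3·6^2 + 3·6 + 1  →[6↦7]→  7^(7 + 1) + 3·7^3 + 3·7^2 + 3·7 + 1 = 5765999  −1 ⇒ G_5=5765998
G_5=5765998  [base 7] 7^(7 + 1) + 3·7^3 + 3·7^2 + 3·7  →[7↦8]→  8^(8 + 1) + 3·8^3 + 3·8^2 + 3·8 = 134219480  −1 ⇒ G_6=134219479
G_6=134219479  [base 8] 8^(8 + 1) + 3·8^3 + 3·8^2 + 2·8 + 7  →[8↦9]→  9^(9 + 1) + 3·9^3 + 3·9^2 + 2·9 + 7 = 3486786856  −1 ⇒ G_7=3486786855
G_7=3486786855  [base 9] 9^(9 + 1) + 3·9^3 + 3·9^2 + 2·9 + 6  →[9↦10]→  10^(10 + 1) + 3·10^3 + 3·10^2 + 2·10 + 6 = 100000003326  −1 ⇒ G_8=100000003325

ω^(ω + 1) + ω^3·3 + ω^2·3 + ω·2 + 6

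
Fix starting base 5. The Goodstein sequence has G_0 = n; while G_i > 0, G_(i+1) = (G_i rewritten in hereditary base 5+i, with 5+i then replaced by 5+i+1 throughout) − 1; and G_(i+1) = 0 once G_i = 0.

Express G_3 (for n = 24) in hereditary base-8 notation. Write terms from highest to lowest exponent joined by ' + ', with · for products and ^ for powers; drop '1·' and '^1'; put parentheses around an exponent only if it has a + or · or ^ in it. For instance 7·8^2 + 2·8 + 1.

(0) 24|_5 = 4·5 + 4 ↦ 4·6 + 4|_6 = 28 ⇒ 27
(1) 27|_6 = 4·6 + 3 ↦ 4·7 + 3|_7 = 31 ⇒ 30
(2) 30|_7 = 4·7 + 2 ↦ 4·8 + 2|_8 = 34 ⇒ 33

4·8 + 1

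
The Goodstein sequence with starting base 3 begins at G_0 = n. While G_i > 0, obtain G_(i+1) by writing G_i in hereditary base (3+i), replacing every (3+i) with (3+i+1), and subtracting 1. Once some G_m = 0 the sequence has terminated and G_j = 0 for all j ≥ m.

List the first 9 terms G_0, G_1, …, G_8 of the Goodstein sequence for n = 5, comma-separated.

step 0: 5 = 3 + 2; sub 4 for 3: 4 + 2; = 6; G_1 = 6−1 = 5
step 1: 5 = 4 + 1; sub 5 for 4: 5 + 1; = 6; G_2 = 6−1 = 5
step 2: 5 = 5; sub 6 for 5: 6; = 6; G_3 = 6−1 = 5
step 3: 5 = 5; sub 7 for 6: 5; = 5; G_4 = 5−1 = 4
step 4: 4 = 4; sub 8 for 7: 4; = 4; G_5 = 4−1 = 3
step 5: 3 = 3; sub 9 for 8: 3; = 3; G_6 = 3−1 = 2
step 6: 2 = 2; sub 10 for 9: 2; = 2; G_7 = 2−1 = 1
step 7: 1 = 1; sub 11 for 10: 1; = 1; G_8 = 1−1 = 0

5, 5, 5, 5, 4, 3, 2, 1, 0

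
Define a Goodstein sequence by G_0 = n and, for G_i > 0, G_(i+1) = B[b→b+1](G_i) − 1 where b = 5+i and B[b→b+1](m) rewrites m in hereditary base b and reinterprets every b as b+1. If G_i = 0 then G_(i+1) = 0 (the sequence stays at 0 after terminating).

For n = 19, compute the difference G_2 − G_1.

base 5: 19 = 3·5 + 4; at 6: 3·6 + 4 = 22; next = 21
base 6: 21 = 3·6 + 3; at 7: 3·7 + 3 = 24; next = 23

2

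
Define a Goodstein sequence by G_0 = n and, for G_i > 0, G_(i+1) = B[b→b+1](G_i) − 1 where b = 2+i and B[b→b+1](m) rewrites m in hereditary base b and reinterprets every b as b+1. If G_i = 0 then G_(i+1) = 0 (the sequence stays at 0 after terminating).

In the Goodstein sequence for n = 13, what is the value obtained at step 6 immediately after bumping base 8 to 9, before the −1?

13 —HB2→ 2^(2 + 1) + 2^2 + 1 —bump→ 3^(3 + 1) + 3^3 + 1 = 109 —(−1)→ 108
108 —HB3→ 3^(3 + 1) + 3^3 —bump→ 4^(4 + 1) + 4^4 = 1280 —(−1)→ 1279
1279 —HB4→ 4^(4 + 1) + 3·4^3 + 3·4^2 + 3·4 + 3 —bump→ 5^(5 + 1) + 3·5^3 + 3·5^2 + 3·5 + 3 = 16093 —(−1)→ 16092
16092 —HB5→ 5^(5 + 1) + 3·5^3 + 3·5^2 + 3·5 + 2 —bump→ 6^(6 + 1) + 3·6^3 + 3·6^2 + 3·6 + 2 = 280712 —(−1)→ 280711
280711 —HB6→ 6^(6 + 1) + 3·6^3 + 3·6^2 + 3·6 + 1 —bump→ 7^(7 + 1) + 3·7^3 + 3·7^2 + 3·7 + 1 = 5765999 —(−1)→ 5765998
5765998 —HB7→ 7^(7 + 1) + 3·7^3 + 3·7^2 + 3·7 —bump→ 8^(8 + 1) + 3·8^3 + 3·8^2 + 3·8 = 134219480 —(−1)→ 134219479

3486786856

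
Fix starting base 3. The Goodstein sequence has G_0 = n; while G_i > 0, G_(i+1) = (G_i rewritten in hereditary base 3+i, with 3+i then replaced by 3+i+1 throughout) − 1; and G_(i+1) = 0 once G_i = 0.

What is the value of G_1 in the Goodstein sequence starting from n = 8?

9

base 3: 8 = 2·3 + 2; at 4: 2·4 + 2 = 10; next = 9
base 4: 9 = 2·4 + 1; at 5: 2·5 + 1 = 11; next = 10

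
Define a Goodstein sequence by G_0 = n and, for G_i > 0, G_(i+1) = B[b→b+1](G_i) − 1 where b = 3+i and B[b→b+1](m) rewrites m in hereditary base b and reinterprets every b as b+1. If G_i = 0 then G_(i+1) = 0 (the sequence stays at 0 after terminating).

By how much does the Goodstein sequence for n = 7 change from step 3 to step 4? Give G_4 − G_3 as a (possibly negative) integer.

G_0 = 7. HB_3(7) = 2·3 + 1. Bump = 9. G_1 = 8.
G_1 = 8. HB_4(8) = 2·4. Bump = 10. G_2 = 9.
G_2 = 9. HB_5(9) = 5 + 4. Bump = 10. G_3 = 9.
G_3 = 9. HB_6(9) = 6 + 3. Bump = 10. G_4 = 9.

0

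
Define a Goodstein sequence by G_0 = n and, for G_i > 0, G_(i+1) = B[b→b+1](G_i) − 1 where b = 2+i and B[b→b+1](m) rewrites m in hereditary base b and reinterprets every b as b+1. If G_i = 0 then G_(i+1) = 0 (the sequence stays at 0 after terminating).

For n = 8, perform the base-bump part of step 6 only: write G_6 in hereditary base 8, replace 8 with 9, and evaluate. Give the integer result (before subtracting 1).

774841152

8 —HB2→ 2^(2 + 1) —bump→ 3^(3 + 1) = 81 —(−1)→ 80
80 —HB3→ 2·3^3 + 2·3^2 + 2·3 + 2 —bump→ 2·4^4 + 2·4^2 + 2·4 + 2 = 554 —(−1)→ 553
553 —HB4→ 2·4^4 + 2·4^2 + 2·4 + 1 —bump→ 2·5^5 + 2·5^2 + 2·5 + 1 = 6311 —(−1)→ 6310
6310 —HB5→ 2·5^5 + 2·5^2 + 2·5 —bump→ 2·6^6 + 2·6^2 + 2·6 = 93396 —(−1)→ 93395
93395 —HB6→ 2·6^6 + 2·6^2 + 6 + 5 —bump→ 2·7^7 + 2·7^2 + 7 + 5 = 1647196 —(−1)→ 1647195
1647195 —HB7→ 2·7^7 + 2·7^2 + 7 + 4 —bump→ 2·8^8 + 2·8^2 + 8 + 4 = 33554572 —(−1)→ 33554571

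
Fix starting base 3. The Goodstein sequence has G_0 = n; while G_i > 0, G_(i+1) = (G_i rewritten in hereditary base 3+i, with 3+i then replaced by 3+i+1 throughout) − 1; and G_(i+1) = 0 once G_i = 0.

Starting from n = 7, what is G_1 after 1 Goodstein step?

step 0: 7 = 2·3 + 1; sub 4 for 3: 2·4 + 1; = 9; G_1 = 9−1 = 8
step 1: 8 = 2·4; sub 5 for 4: 2·5; = 10; G_2 = 10−1 = 9

8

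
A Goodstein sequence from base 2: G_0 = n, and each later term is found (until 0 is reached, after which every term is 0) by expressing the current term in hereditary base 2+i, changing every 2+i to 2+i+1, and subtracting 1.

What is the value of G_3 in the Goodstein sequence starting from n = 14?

14 —HB2→ 2^(2 + 1) + 2^2 + 2 —bump→ 3^(3 + 1) + 3^3 + 3 = 111 —(−1)→ 110
110 —HB3→ 3^(3 + 1) + 3^3 + 2 —bump→ 4^(4 + 1) + 4^4 + 2 = 1282 —(−1)→ 1281
1281 —HB4→ 4^(4 + 1) + 4^4 + 1 —bump→ 5^(5 + 1) + 5^5 + 1 = 18751 —(−1)→ 18750
18750 —HB5→ 5^(5 + 1) + 5^5 —bump→ 6^(6 + 1) + 6^6 = 326592 —(−1)→ 326591

18750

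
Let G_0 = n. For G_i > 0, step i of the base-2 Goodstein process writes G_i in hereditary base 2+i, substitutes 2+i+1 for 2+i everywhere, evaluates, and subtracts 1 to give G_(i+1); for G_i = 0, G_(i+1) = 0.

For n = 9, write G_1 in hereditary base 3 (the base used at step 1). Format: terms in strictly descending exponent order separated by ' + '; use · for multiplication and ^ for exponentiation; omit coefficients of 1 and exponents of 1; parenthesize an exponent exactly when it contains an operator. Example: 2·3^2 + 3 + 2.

3^(3 + 1)

base 2: 9 = 2^(2 + 1) + 1; at 3: 3^(3 + 1) + 1 = 82; next = 81
base 3: 81 = 3^(3 + 1); at 4: 4^(4 + 1) = 1024; next = 1023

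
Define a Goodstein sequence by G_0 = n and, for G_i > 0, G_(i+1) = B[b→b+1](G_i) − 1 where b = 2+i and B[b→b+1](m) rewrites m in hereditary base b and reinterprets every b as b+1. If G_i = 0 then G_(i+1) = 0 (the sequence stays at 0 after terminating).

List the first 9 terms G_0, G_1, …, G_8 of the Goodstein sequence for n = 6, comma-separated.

6, 29, 257, 3125, 46655, 98039, 187243, 332147, 555551

i=0: 6 = 2^2 + 2 (b=2); 2→3: 3^3 + 3 = 30; 30−1 = 29
i=1: 29 = 3^3 + 2 (b=3); 3→4: 4^4 + 2 = 258; 258−1 = 257
i=2: 257 = 4^4 + 1 (b=4); 4→5: 5^5 + 1 = 3126; 3126−1 = 3125
i=3: 3125 = 5^5 (b=5); 5→6: 6^6 = 46656; 46656−1 = 46655
i=4: 46655 = 5·6^5 + 5·6^4 + 5·6^3 + 5·6^2 + 5·6 + 5 (b=6); 6→7: 5·7^5 + 5·7^4 + 5·7^3 + 5·7^2 + 5·7 + 5 = 98040; 98040−1 = 98039
i=5: 98039 = 5·7^5 + 5·7^4 + 5·7^3 + 5·7^2 + 5·7 + 4 (b=7); 7→8: 5·8^5 + 5·8^4 + 5·8^3 + 5·8^2 + 5·8 + 4 = 187244; 187244−1 = 187243
i=6: 187243 = 5·8^5 + 5·8^4 + 5·8^3 + 5·8^2 + 5·8 + 3 (b=8); 8→9: 5·9^5 + 5·9^4 + 5·9^3 + 5·9^2 + 5·9 + 3 = 332148; 332148−1 = 332147
i=7: 332147 = 5·9^5 + 5·9^4 + 5·9^3 + 5·9^2 + 5·9 + 2 (b=9); 9→10: 5·10^5 + 5·10^4 + 5·10^3 + 5·10^2 + 5·10 + 2 = 555552; 555552−1 = 555551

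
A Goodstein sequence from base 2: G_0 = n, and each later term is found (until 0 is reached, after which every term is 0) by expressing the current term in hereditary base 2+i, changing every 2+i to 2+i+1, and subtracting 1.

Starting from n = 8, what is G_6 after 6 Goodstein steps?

33554571

G_0=8  [base 2] 2^(2 + 1)  →[2↦3]→  3^(3 + 1) = 81  −1 ⇒ G_1=80
G_1=80  [base 3] 2·3^3 + 2·3^2 + 2·3 + 2  →[3↦4]→  2·4^4 + 2·4^2 + 2·4 + 2 = 554  −1 ⇒ G_2=553
G_2=553  [base 4] 2·4^4 + 2·4^2 + 2·4 + 1  →[4↦5]→  2·5^5 + 2·5^2 + 2·5 + 1 = 6311  −1 ⇒ G_3=6310
G_3=6310  [base 5] 2·5^5 + 2·5^2 + 2·5  →[5↦6]→  2·6^6 + 2·6^2 + 2·6 = 93396  −1 ⇒ G_4=93395
G_4=93395  [base 6] 2·6^6 + 2·6^2 + 6 + 5  →[6↦7]→  2·7^7 + 2·7^2 + 7 + 5 = 1647196  −1 ⇒ G_5=1647195
G_5=1647195  [base 7] 2·7^7 + 2·7^2 + 7 + 4  →[7↦8]→  2·8^8 + 2·8^2 + 8 + 4 = 33554572  −1 ⇒ G_6=33554571
G_6=33554571  [base 8] 2·8^8 + 2·8^2 + 8 + 3  →[8↦9]→  2·9^9 + 2·9^2 + 9 + 3 = 774841152  −1 ⇒ G_7=774841151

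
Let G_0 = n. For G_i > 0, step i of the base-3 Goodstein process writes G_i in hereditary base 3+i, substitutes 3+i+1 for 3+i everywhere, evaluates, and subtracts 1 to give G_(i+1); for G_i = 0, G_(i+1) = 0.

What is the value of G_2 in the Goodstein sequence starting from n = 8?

10

[0] 8 ≡ 2·3 + 2 (base 3). Lift 4: 10. −1: 9.
[1] 9 ≡ 2·4 + 1 (base 4). Lift 5: 11. −1: 10.
[2] 10 ≡ 2·5 (base 5). Lift 6: 12. −1: 11.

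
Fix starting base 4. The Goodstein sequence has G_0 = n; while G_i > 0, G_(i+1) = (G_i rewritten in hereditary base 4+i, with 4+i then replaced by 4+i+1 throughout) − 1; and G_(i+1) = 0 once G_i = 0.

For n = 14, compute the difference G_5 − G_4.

1

G_0 = 14. HB_4(14) = 3·4 + 2. Bump = 17. G_1 = 16.
G_1 = 16. HB_5(16) = 3·5 + 1. Bump = 19. G_2 = 18.
G_2 = 18. HB_6(18) = 3·6. Bump = 21. G_3 = 20.
G_3 = 20. HB_7(20) = 2·7 + 6. Bump = 22. G_4 = 21.
G_4 = 21. HB_8(21) = 2·8 + 5. Bump = 23. G_5 = 22.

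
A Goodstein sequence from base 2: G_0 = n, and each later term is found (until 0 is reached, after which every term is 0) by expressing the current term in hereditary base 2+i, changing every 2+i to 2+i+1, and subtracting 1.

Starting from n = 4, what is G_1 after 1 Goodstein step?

26

base 2: 4 = 2^2; at 3: 3^3 = 27; next = 26
base 3: 26 = 2·3^2 + 2·3 + 2; at 4: 2·4^2 + 2·4 + 2 = 42; next = 41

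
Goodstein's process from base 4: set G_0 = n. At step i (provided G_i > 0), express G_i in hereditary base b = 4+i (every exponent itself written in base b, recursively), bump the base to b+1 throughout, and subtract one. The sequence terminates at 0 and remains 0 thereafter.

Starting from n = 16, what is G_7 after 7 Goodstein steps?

G_0 = 16. HB_4(16) = 4^2. Bump = 25. G_1 = 24.
G_1 = 24. HB_5(24) = 4·5 + 4. Bump = 28. G_2 = 27.
G_2 = 27. HB_6(27) = 4·6 + 3. Bump = 31. G_3 = 30.
G_3 = 30. HB_7(30) = 4·7 + 2. Bump = 34. G_4 = 33.
G_4 = 33. HB_8(33) = 4·8 + 1. Bump = 37. G_5 = 36.
G_5 = 36. HB_9(36) = 4·9. Bump = 40. G_6 = 39.
G_6 = 39. HB_10(39) = 3·10 + 9. Bump = 42. G_7 = 41.

41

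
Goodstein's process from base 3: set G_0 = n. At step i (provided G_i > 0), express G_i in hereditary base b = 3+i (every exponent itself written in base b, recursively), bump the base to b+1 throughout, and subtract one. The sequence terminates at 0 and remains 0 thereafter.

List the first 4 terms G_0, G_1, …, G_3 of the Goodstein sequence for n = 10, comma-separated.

10, 16, 24, 27

G_0 = 10. HB_3(10) = 3^2 + 1. Bump = 17. G_1 = 16.
G_1 = 16. HB_4(16) = 4^2. Bump = 25. G_2 = 24.
G_2 = 24. HB_5(24) = 4·5 + 4. Bump = 28. G_3 = 27.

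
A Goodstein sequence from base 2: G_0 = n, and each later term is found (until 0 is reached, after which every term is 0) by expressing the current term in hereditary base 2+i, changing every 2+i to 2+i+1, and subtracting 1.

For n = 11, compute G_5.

5764801

[0] 11 ≡ 2^(2 + 1) + 2 + 1 (base 2). Lift 3: 85. −1: 84.
[1] 84 ≡ 3^(3 + 1) + 3 (base 3). Lift 4: 1028. −1: 1027.
[2] 1027 ≡ 4^(4 + 1) + 3 (base 4). Lift 5: 15628. −1: 15627.
[3] 15627 ≡ 5^(5 + 1) + 2 (base 5). Lift 6: 279938. −1: 279937.
[4] 279937 ≡ 6^(6 + 1) + 1 (base 6). Lift 7: 5764802. −1: 5764801.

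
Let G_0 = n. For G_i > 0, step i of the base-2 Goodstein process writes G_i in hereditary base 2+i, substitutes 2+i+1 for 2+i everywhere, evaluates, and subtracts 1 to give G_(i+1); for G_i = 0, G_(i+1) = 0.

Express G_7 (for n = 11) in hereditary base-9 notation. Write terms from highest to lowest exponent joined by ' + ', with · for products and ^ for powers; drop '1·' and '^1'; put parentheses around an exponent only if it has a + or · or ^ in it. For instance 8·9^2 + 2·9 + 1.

step 0: 11 = 2^(2 + 1) + 2 + 1; sub 3 for 2: 3^(3 + 1) + 3 + 1; = 85; G_1 = 85−1 = 84
step 1: 84 = 3^(3 + 1) + 3; sub 4 for 3: 4^(4 + 1) + 4; = 1028; G_2 = 1028−1 = 1027
step 2: 1027 = 4^(4 + 1) + 3; sub 5 for 4: 5^(5 + 1) + 3; = 15628; G_3 = 15628−1 = 15627
step 3: 15627 = 5^(5 + 1) + 2; sub 6 for 5: 6^(6 + 1) + 2; = 279938; G_4 = 279938−1 = 279937
step 4: 279937 = 6^(6 + 1) + 1; sub 7 for 6: 7^(7 + 1) + 1; = 5764802; G_5 = 5764802−1 = 5764801
step 5: 5764801 = 7^(7 + 1); sub 8 for 7: 8^(8 + 1); = 134217728; G_6 = 134217728−1 = 134217727
step 6: 134217727 = 7·8^8 + 7·8^7 + 7·8^6 + 7·8^5 + 7·8^4 + 7·8^3 + 7·8^2 + 7·8 + 7; sub 9 for 8: 7·9^9 + 7·9^7 + 7·9^6 + 7·9^5 + 7·9^4 + 7·9^3 + 7·9^2 + 7·9 + 7; = 2749609303; G_7 = 2749609303−1 = 2749609302

7·9^9 + 7·9^7 + 7·9^6 + 7·9^5 + 7·9^4 + 7·9^3 + 7·9^2 + 7·9 + 6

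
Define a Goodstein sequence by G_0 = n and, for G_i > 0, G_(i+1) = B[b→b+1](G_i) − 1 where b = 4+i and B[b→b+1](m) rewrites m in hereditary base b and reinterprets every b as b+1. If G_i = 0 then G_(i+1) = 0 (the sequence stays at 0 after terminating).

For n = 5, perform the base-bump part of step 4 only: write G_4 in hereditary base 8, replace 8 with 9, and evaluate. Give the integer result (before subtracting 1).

3

base 4: 5 = 4 + 1; at 5: 5 + 1 = 6; next = 5
base 5: 5 = 5; at 6: 6 = 6; next = 5
base 6: 5 = 5; at 7: 5 = 5; next = 4
base 7: 4 = 4; at 8: 4 = 4; next = 3
base 8: 3 = 3; at 9: 3 = 3; next = 2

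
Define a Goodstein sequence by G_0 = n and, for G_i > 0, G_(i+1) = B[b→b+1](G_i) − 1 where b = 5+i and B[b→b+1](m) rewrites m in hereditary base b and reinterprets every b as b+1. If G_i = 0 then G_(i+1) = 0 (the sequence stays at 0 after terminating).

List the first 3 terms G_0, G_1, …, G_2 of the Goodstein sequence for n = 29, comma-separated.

step 0: 29 = 5^2 + 4; sub 6 for 5: 6^2 + 4; = 40; G_1 = 40−1 = 39
step 1: 39 = 6^2 + 3; sub 7 for 6: 7^2 + 3; = 52; G_2 = 52−1 = 51

29, 39, 51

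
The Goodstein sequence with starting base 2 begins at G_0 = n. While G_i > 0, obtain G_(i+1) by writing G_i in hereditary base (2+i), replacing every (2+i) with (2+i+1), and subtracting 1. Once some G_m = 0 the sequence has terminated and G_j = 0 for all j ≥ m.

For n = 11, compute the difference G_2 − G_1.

943

[0] 11 ≡ 2^(2 + 1) + 2 + 1 (base 2). Lift 3: 85. −1: 84.
[1] 84 ≡ 3^(3 + 1) + 3 (base 3). Lift 4: 1028. −1: 1027.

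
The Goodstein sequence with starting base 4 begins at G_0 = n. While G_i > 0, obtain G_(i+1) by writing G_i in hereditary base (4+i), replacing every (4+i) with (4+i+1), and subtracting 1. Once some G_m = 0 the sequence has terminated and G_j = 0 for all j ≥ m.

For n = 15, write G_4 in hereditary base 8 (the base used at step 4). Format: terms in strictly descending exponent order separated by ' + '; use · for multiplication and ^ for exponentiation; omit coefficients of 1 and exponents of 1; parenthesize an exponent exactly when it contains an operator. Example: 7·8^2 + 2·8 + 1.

2·8 + 7

step 0: 15 = 3·4 + 3; sub 5 for 4: 3·5 + 3; = 18; G_1 = 18−1 = 17
step 1: 17 = 3·5 + 2; sub 6 for 5: 3·6 + 2; = 20; G_2 = 20−1 = 19
step 2: 19 = 3·6 + 1; sub 7 for 6: 3·7 + 1; = 22; G_3 = 22−1 = 21
step 3: 21 = 3·7; sub 8 for 7: 3·8; = 24; G_4 = 24−1 = 23
step 4: 23 = 2·8 + 7; sub 9 for 8: 2·9 + 7; = 25; G_5 = 25−1 = 24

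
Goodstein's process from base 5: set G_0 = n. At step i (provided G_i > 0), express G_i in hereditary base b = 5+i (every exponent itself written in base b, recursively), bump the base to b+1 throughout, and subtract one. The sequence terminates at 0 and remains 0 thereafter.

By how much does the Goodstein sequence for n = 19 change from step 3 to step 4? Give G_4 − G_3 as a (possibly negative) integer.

step 0: 19 = 3·5 + 4; sub 6 for 5: 3·6 + 4; = 22; G_1 = 22−1 = 21
step 1: 21 = 3·6 + 3; sub 7 for 6: 3·7 + 3; = 24; G_2 = 24−1 = 23
step 2: 23 = 3·7 + 2; sub 8 for 7: 3·8 + 2; = 26; G_3 = 26−1 = 25
step 3: 25 = 3·8 + 1; sub 9 for 8: 3·9 + 1; = 28; G_4 = 28−1 = 27

2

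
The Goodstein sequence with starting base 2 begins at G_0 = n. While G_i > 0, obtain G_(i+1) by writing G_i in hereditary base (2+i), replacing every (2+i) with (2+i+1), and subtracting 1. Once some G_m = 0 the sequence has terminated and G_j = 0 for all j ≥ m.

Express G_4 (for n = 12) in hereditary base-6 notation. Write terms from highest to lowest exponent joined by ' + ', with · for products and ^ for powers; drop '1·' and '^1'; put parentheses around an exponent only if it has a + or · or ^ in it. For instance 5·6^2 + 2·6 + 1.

6^(6 + 1) + 2·6^2 + 6 + 5

(0) 12|_2 = 2^(2 + 1) + 2^2 ↦ 3^(3 + 1) + 3^3|_3 = 108 ⇒ 107
(1) 107|_3 = 3^(3 + 1) + 2·3^2 + 2·3 + 2 ↦ 4^(4 + 1) + 2·4^2 + 2·4 + 2|_4 = 1066 ⇒ 1065
(2) 1065|_4 = 4^(4 + 1) + 2·4^2 + 2·4 + 1 ↦ 5^(5 + 1) + 2·5^2 + 2·5 + 1|_5 = 15686 ⇒ 15685
(3) 15685|_5 = 5^(5 + 1) + 2·5^2 + 2·5 ↦ 6^(6 + 1) + 2·6^2 + 2·6|_6 = 280020 ⇒ 280019
(4) 280019|_6 = 6^(6 + 1) + 2·6^2 + 6 + 5 ↦ 7^(7 + 1) + 2·7^2 + 7 + 5|_7 = 5764911 ⇒ 5764910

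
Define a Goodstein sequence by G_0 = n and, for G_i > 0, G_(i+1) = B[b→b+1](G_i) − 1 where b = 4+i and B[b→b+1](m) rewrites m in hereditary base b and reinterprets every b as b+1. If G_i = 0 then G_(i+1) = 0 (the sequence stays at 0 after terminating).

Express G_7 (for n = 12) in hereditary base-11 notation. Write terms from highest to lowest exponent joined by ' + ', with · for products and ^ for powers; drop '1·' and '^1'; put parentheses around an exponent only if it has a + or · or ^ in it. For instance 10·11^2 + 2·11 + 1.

G_0=12  [base 4] 3·4  →[4↦5]→  3·5 = 15  −1 ⇒ G_1=14
G_1=14  [base 5] 2·5 + 4  →[5↦6]→  2·6 + 4 = 16  −1 ⇒ G_2=15
G_2=15  [base 6] 2·6 + 3  →[6↦7]→  2·7 + 3 = 17  −1 ⇒ G_3=16
G_3=16  [base 7] 2·7 + 2  →[7↦8]→  2·8 + 2 = 18  −1 ⇒ G_4=17
G_4=17  [base 8] 2·8 + 1  →[8↦9]→  2·9 + 1 = 19  −1 ⇒ G_5=18
G_5=18  [base 9] 2·9  →[9↦10]→  2·10 = 20  −1 ⇒ G_6=19
G_6=19  [base 10] 10 + 9  →[10↦11]→  11 + 9 = 20  −1 ⇒ G_7=19
G_7=19  [base 11] 11 + 8  →[11↦12]→  12 + 8 = 20  −1 ⇒ G_8=19

11 + 8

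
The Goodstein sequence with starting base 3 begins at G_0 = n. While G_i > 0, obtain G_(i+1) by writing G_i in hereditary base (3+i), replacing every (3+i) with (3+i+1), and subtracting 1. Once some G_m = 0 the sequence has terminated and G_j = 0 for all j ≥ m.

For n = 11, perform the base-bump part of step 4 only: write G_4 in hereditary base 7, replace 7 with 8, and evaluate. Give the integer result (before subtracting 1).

44

G_0 = 11. HB_3(11) = 3^2 + 2. Bump = 18. G_1 = 17.
G_1 = 17. HB_4(17) = 4^2 + 1. Bump = 26. G_2 = 25.
G_2 = 25. HB_5(25) = 5^2. Bump = 36. G_3 = 35.
G_3 = 35. HB_6(35) = 5·6 + 5. Bump = 40. G_4 = 39.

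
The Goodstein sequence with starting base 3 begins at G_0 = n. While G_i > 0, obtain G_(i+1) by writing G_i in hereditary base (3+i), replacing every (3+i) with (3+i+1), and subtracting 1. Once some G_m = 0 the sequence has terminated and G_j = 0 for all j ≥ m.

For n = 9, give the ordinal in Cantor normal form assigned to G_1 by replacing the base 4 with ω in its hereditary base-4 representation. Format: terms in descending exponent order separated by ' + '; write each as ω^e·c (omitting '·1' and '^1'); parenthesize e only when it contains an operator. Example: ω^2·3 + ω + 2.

9 —HB3→ 3^2 —bump→ 4^2 = 16 —(−1)→ 15
15 —HB4→ 3·4 + 3 —bump→ 3·5 + 3 = 18 —(−1)→ 17

ω·3 + 3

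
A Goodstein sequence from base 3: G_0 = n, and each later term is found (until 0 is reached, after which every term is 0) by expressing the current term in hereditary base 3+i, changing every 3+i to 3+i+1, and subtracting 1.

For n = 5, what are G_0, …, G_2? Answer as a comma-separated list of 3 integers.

(0) 5|_3 = 3 + 2 ↦ 4 + 2|_4 = 6 ⇒ 5
(1) 5|_4 = 4 + 1 ↦ 5 + 1|_5 = 6 ⇒ 5

5, 5, 5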